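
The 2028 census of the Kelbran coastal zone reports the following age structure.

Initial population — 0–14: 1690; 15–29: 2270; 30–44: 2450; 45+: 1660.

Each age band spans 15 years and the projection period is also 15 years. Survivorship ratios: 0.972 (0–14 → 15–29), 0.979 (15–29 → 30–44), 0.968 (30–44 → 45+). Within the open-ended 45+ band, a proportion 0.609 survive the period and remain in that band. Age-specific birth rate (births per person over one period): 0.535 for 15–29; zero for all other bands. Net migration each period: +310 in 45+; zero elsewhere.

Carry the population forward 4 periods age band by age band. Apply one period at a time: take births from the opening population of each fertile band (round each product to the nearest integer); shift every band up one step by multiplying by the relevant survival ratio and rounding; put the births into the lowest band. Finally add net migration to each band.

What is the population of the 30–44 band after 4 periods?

836

After projecting period 1:
Births: 2270 × 0.535 = 1214
15–29: 1690 × 0.972 = 1643
30–44: 2270 × 0.979 = 2222
45+: 2450 × 0.968 + 1660 × 0.609 = 2372 + 1011 = 3383
Net migration: 45+ + 310 → 3693
End of period: [1214, 1643, 2222, 3693]
After projecting period 2:
Births: 1643 × 0.535 = 879
15–29: 1214 × 0.972 = 1180
30–44: 1643 × 0.979 = 1608
45+: 2222 × 0.968 + 3693 × 0.609 = 2151 + 2249 = 4400
Net migration: 45+ + 310 → 4710
End of period: [879, 1180, 1608, 4710]
After projecting period 3:
Births: 1180 × 0.535 = 631
15–29: 879 × 0.972 = 854
30–44: 1180 × 0.979 = 1155
45+: 1608 × 0.968 + 4710 × 0.609 = 1557 + 2868 = 4425
Net migration: 45+ + 310 → 4735
End of period: [631, 854, 1155, 4735]
After projecting period 4:
Births: 854 × 0.535 = 457
15–29: 631 × 0.972 = 613
30–44: 854 × 0.979 = 836
45+: 1155 × 0.968 + 4735 × 0.609 = 1118 + 2884 = 4002
Net migration: 45+ + 310 → 4312
End of period: [457, 613, 836, 4312]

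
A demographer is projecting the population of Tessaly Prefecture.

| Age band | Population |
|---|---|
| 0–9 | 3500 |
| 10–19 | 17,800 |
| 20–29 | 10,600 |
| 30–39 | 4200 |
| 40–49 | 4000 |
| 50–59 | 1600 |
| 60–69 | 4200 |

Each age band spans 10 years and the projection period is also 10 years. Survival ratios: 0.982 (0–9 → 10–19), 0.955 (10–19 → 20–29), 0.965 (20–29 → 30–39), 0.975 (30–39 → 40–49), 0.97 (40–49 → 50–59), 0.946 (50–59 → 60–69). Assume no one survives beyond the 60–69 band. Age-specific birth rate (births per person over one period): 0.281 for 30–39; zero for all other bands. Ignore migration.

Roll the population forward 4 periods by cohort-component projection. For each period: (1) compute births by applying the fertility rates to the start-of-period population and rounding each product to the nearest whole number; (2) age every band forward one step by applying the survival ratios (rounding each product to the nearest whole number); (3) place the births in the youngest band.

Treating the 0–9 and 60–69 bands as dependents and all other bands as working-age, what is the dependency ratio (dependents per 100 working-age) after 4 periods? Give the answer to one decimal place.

37.3

Call the groups 1 to 7, youngest first.
After projecting period 1:
Births: 4200 * 0.281 = 1180
Group 2: 3500 * 0.982 = 3437
Group 3: 17800 * 0.955 = 16999
Group 4: 10600 * 0.965 = 10229
Group 5: 4200 * 0.975 = 4095
Group 6: 4000 * 0.97 = 3880
Group 7: 1600 * 0.946 = 1514
→ [1180, 3437, 16999, 10229, 4095, 3880, 1514]
After projecting period 2:
Births: 10229 * 0.281 = 2874
Group 2: 1180 * 0.982 = 1159
Group 3: 3437 * 0.955 = 3282
Group 4: 16999 * 0.965 = 16404
Group 5: 10229 * 0.975 = 9973
Group 6: 4095 * 0.97 = 3972
Group 7: 3880 * 0.946 = 3670
→ [2874, 1159, 3282, 16404, 9973, 3972, 3670]
After projecting period 3:
Births: 16404 * 0.281 = 4610
Group 2: 2874 * 0.982 = 2822
Group 3: 1159 * 0.955 = 1107
Group 4: 3282 * 0.965 = 3167
Group 5: 16404 * 0.975 = 15994
Group 6: 9973 * 0.97 = 9674
Group 7: 3972 * 0.946 = 3758
→ [4610, 2822, 1107, 3167, 15994, 9674, 3758]
After projecting period 4:
Births: 3167 * 0.281 = 890
Group 2: 4610 * 0.982 = 4527
Group 3: 2822 * 0.955 = 2695
Group 4: 1107 * 0.965 = 1068
Group 5: 3167 * 0.975 = 3088
Group 6: 15994 * 0.97 = 15514
Group 7: 9674 * 0.946 = 9152
→ [890, 4527, 2695, 1068, 3088, 15514, 9152]
Dependents (band 0–9 + band 60–69) = 890 + 9152 = 10042; working-age = 26892; ratio = 10042/26892 × 100 = 37.3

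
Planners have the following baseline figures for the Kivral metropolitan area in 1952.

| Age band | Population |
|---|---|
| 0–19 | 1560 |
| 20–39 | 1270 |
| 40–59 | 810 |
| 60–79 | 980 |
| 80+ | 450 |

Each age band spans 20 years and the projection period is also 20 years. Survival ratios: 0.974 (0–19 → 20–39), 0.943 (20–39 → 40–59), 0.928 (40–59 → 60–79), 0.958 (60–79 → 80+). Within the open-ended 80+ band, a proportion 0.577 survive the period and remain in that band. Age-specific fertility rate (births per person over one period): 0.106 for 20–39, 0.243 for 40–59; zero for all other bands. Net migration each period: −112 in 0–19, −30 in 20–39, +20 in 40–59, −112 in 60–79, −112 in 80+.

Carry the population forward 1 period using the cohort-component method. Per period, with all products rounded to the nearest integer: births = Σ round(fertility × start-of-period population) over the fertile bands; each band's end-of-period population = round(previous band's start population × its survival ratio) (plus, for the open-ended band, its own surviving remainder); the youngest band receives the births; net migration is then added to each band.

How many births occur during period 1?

332

[period 1]
Births: 1270 * 0.106 = 135 ; 810 * 0.243 = 197 — total 332
20–39: 1560 * 0.974 = 1519
40–59: 1270 * 0.943 = 1198
60–79: 810 * 0.928 = 752
80+: 980 * 0.958 + 450 * 0.577 = 939 + 260 = 1199
Net migration: 0–19 − 112 → 220; 20–39 − 30 → 1489; 40–59 + 20 → 1218; 60–79 − 112 → 640; 80+ − 112 → 1087
Population now: 0–19=220, 20–39=1489, 40–59=1218, 60–79=640, 80+=1087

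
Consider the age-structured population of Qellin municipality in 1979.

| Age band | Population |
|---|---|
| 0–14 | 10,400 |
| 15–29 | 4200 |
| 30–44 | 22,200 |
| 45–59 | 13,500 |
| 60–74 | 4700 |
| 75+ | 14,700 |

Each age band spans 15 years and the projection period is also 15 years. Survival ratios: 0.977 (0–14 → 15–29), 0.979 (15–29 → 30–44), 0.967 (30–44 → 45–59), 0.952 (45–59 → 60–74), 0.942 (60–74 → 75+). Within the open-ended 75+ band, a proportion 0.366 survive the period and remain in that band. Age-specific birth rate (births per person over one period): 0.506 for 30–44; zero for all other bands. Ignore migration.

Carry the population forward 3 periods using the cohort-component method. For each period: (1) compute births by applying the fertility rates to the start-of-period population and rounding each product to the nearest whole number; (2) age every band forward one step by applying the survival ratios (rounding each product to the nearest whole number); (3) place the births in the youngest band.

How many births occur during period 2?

After projecting period 1:
Births: 22200 * 0.506 = 11233
15–29: 10400 * 0.977 = 10161
30–44: 4200 * 0.979 = 4112
45–59: 22200 * 0.967 = 21467
60–74: 13500 * 0.952 = 12852
75+: 4700 * 0.942 + 14700 * 0.366 = 4427 + 5380 = 9807
→ [11233, 10161, 4112, 21467, 12852, 9807]
After projecting period 2:
Births: 4112 * 0.506 = 2081
15–29: 11233 * 0.977 = 10975
30–44: 10161 * 0.979 = 9948
45–59: 4112 * 0.967 = 3976
60–74: 21467 * 0.952 = 20437
75+: 12852 * 0.942 + 9807 * 0.366 = 12107 + 3589 = 15696
→ [2081, 10975, 9948, 3976, 20437, 15696]

2081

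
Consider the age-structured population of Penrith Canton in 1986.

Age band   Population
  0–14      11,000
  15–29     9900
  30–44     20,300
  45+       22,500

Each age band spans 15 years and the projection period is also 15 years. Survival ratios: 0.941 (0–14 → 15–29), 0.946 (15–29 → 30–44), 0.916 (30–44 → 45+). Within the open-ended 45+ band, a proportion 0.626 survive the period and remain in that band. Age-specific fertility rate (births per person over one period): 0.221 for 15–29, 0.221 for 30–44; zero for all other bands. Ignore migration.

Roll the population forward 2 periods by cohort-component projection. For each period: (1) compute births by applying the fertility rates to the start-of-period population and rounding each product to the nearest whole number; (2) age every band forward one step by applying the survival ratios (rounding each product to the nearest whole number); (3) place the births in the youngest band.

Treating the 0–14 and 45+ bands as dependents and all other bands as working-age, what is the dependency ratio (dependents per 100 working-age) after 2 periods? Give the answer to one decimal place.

— Period 1 —
Births: 9900 × 0.221 = 2188, 20300 × 0.221 = 4486 — total 6674
15–29: 11000 × 0.941 = 10351
30–44: 9900 × 0.946 = 9365
45+: 20300 × 0.916 + 22500 × 0.626 = 18595 + 14085 = 32680
End of period: [6674, 10351, 9365, 32680]
— Period 2 —
Births: 10351 × 0.221 = 2288, 9365 × 0.221 = 2070 — total 4358
15–29: 6674 × 0.941 = 6280
30–44: 10351 × 0.946 = 9792
45+: 9365 × 0.916 + 32680 × 0.626 = 8578 + 20458 = 29036
End of period: [4358, 6280, 9792, 29036]
Dependents (band 0–14 + band 45+) = 4358 + 29036 = 33394; working-age = 16072; ratio = 33394/16072 × 100 = 207.8

207.8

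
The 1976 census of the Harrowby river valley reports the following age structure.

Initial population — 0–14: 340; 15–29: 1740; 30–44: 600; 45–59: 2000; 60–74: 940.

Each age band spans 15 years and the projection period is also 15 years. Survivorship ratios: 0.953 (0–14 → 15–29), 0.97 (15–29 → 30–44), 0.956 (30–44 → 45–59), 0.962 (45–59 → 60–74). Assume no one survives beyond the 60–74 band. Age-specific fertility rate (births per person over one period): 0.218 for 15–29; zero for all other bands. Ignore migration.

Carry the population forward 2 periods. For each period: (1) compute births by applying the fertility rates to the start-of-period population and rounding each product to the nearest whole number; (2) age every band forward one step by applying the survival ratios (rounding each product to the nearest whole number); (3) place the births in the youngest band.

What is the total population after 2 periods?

(Groups numbered youngest = 1 to oldest = 5.)
After projecting period 1:
Births: 1740 * 0.218 = 379
Group 2: 340 * 0.953 = 324
Group 3: 1740 * 0.97 = 1688
Group 4: 600 * 0.956 = 574
Group 5: 2000 * 0.962 = 1924
Giving 379 / 324 / 1688 / 574 / 1924.
After projecting period 2:
Births: 324 * 0.218 = 71
Group 2: 379 * 0.953 = 361
Group 3: 324 * 0.97 = 314
Group 4: 1688 * 0.956 = 1614
Group 5: 574 * 0.962 = 552
Giving 71 / 361 / 314 / 1614 / 552.
Total after period 2: 71 + 361 + 314 + 1614 + 552 = 2912

2912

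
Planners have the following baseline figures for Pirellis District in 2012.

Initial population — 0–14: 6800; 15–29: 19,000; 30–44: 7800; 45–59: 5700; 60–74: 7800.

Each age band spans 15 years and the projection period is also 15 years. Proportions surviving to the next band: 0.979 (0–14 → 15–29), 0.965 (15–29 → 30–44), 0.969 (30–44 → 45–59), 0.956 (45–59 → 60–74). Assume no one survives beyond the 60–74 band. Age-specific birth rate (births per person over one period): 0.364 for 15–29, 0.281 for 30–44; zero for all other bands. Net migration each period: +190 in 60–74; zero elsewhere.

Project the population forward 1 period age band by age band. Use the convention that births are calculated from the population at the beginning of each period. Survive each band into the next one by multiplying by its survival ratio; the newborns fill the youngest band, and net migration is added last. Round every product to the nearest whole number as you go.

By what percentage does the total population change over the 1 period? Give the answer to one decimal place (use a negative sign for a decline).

Let group 1 be 0–14 through group 5 = 60–74.
[period 1]
Births: 19000 × 0.364 = 6916  |  7800 × 0.281 = 2192 → total 9108
Group 2: 6800 × 0.979 = 6657
Group 3: 19000 × 0.965 = 18335
Group 4: 7800 × 0.969 = 7558
Group 5: 5700 × 0.956 = 5449
Net migration: Group 5 + 190 → 5639
→ [9108, 6657, 18335, 7558, 5639]
Total: 47100 → 47297; change = 197; percentage change = 0.4%

0.4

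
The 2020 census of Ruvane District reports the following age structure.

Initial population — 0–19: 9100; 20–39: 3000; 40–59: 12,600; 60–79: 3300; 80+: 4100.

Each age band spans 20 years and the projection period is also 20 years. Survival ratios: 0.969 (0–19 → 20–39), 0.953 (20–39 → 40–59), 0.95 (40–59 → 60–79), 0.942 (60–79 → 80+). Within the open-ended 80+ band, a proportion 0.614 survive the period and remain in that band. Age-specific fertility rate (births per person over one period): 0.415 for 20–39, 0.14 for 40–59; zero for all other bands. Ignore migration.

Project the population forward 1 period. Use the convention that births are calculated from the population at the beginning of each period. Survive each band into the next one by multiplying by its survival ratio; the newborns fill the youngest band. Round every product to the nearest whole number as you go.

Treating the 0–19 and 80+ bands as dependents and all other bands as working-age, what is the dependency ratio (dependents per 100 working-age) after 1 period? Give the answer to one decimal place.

Let group 1 be 0–19 through group 5 = 80+.
Period 1.
Births: 3000 × 0.415 = 1245  |  12600 × 0.14 = 1764 — total 3009
Group 2: 9100 × 0.969 = 8818
Group 3: 3000 × 0.953 = 2859
Group 4: 12600 × 0.95 = 11970
Group 5: 3300 × 0.942 + 4100 × 0.614 = 3109 + 2517 = 5626
Giving 3009 / 8818 / 2859 / 11970 / 5626.
Dependents (band 0–19 + band 80+) = 3009 + 5626 = 8635; working-age = 23647; ratio = 8635/23647 × 100 = 36.5

36.5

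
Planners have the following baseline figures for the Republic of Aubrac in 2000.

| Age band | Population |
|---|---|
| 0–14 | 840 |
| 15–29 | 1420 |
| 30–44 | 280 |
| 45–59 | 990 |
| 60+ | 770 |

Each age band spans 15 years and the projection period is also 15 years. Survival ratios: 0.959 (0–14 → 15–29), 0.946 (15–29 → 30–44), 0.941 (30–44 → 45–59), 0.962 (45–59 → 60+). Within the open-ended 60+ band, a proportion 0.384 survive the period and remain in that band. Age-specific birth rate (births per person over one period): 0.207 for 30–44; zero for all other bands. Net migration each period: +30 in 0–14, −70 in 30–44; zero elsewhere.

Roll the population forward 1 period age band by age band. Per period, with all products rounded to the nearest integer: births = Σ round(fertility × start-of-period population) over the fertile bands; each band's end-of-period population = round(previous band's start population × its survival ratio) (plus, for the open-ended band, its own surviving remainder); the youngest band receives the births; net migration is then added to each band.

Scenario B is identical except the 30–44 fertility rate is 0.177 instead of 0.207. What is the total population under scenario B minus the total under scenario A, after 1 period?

-8

Period 1.
Births: 280 × 0.207 = 58
15–29: 840 × 0.959 = 806
30–44: 1420 × 0.946 = 1343
45–59: 280 × 0.941 = 263
60+: 990 × 0.962 + 770 × 0.384 = 952 + 296 = 1248
Net migration: 0–14 + 30 → 88; 30–44 − 70 → 1273
End of period: [88, 806, 1273, 263, 1248]
Scenario A total after 1 period: 3678
Scenario B projection —
Period 1.
Births: 280 × 0.177 = 50
15–29: 840 × 0.959 = 806
30–44: 1420 × 0.946 = 1343
45–59: 280 × 0.941 = 263
60+: 990 × 0.962 + 770 × 0.384 = 952 + 296 = 1248
Net migration: 0–14 + 30 → 80; 30–44 − 70 → 1273
End of period: [80, 806, 1273, 263, 1248]
Scenario B total after 1 period: 3670
Difference B − A = 3670 − 3678 = -8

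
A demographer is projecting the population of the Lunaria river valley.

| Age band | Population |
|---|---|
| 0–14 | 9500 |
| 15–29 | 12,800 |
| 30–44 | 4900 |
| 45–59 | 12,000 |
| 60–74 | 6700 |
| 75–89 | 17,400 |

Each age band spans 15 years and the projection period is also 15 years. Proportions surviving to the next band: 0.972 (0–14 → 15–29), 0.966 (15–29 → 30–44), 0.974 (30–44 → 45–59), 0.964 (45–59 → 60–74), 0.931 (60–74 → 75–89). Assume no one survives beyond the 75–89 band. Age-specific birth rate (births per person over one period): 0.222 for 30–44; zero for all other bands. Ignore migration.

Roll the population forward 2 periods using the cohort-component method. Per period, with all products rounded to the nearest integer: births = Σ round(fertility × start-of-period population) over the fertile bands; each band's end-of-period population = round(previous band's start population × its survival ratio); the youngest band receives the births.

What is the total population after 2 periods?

40138

Call the groups 1 to 6, youngest first.
Period 1.
Births: 4900 × 0.222 = 1088
Group 2: 9500 × 0.972 = 9234
Group 3: 12800 × 0.966 = 12365
Group 4: 4900 × 0.974 = 4773
Group 5: 12000 × 0.964 = 11568
Group 6: 6700 × 0.931 = 6238
→ [1088, 9234, 12365, 4773, 11568, 6238]
Period 2.
Births: 12365 × 0.222 = 2745
Group 2: 1088 × 0.972 = 1058
Group 3: 9234 × 0.966 = 8920
Group 4: 12365 × 0.974 = 12044
Group 5: 4773 × 0.964 = 4601
Group 6: 11568 × 0.931 = 10770
→ [2745, 1058, 8920, 12044, 4601, 10770]
Total after period 2: 2745 + 1058 + 8920 + 12044 + 4601 + 10770 = 40138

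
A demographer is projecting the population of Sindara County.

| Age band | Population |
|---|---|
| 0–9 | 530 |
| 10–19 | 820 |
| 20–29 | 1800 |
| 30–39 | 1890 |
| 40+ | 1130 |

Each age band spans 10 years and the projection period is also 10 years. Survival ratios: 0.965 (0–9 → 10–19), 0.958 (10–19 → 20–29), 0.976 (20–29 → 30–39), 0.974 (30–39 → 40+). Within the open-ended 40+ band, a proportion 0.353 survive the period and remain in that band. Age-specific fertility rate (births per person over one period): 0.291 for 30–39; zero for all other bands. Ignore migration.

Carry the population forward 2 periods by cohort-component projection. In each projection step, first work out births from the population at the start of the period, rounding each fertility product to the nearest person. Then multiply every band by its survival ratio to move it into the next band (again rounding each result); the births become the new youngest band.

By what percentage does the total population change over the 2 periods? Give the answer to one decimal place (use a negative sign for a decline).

Let group 1 be 0–9 through group 5 = 40+.
— Period 1 —
Births: 1890 × 0.291 = 550
Group 2: 530 × 0.965 = 511
Group 3: 820 × 0.958 = 786
Group 4: 1800 × 0.976 = 1757
Group 5: 1890 × 0.974 + 1130 × 0.353 = 1841 + 399 = 2240
End of period: [550, 511, 786, 1757, 2240]
— Period 2 —
Births: 1757 × 0.291 = 511
Group 2: 550 × 0.965 = 531
Group 3: 511 × 0.958 = 490
Group 4: 786 × 0.976 = 767
Group 5: 1757 × 0.974 + 2240 × 0.353 = 1711 + 791 = 2502
End of period: [511, 531, 490, 767, 2502]
Total: 6170 → 4801; change = -1369; percentage change = -22.2%

-22.2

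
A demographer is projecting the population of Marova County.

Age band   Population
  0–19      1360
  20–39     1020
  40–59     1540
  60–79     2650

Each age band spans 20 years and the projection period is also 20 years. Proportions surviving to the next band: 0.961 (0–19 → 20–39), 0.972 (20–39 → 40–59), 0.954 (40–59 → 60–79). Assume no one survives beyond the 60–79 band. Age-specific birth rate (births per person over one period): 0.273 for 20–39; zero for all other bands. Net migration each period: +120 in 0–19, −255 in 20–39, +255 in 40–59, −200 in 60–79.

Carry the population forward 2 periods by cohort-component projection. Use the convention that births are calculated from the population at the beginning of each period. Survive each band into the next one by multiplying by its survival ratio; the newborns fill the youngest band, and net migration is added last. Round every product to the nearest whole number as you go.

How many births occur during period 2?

[period 1]
Births: 1020 * 0.273 = 278
20–39: 1360 * 0.961 = 1307
40–59: 1020 * 0.972 = 991
60–79: 1540 * 0.954 = 1469
Net migration: 0–19 + 120 → 398; 20–39 − 255 → 1052; 40–59 + 255 → 1246; 60–79 − 200 → 1269
Population now: 0–19=398, 20–39=1052, 40–59=1246, 60–79=1269
[period 2]
Births: 1052 * 0.273 = 287
20–39: 398 * 0.961 = 382
40–59: 1052 * 0.972 = 1023
60–79: 1246 * 0.954 = 1189
Net migration: 0–19 + 120 → 407; 20–39 − 255 → 127; 40–59 + 255 → 1278; 60–79 − 200 → 989
Population now: 0–19=407, 20–39=127, 40–59=1278, 60–79=989

287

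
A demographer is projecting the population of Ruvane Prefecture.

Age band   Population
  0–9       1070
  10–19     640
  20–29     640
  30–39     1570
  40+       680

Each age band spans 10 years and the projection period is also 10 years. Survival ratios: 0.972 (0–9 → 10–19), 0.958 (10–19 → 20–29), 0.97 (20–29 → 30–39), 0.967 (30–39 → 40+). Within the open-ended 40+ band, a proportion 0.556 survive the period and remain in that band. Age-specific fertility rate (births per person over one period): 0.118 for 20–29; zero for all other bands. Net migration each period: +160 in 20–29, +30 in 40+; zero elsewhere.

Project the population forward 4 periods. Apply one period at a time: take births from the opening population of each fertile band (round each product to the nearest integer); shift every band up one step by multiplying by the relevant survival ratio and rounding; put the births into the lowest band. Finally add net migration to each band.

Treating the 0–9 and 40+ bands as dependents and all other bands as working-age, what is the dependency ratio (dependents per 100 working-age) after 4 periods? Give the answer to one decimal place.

347.8

Period 1.
Births: 640 * 0.118 = 76
10–19: 1070 * 0.972 = 1040
20–29: 640 * 0.958 = 613
30–39: 640 * 0.97 = 621
40+: 1570 * 0.967 + 680 * 0.556 = 1518 + 378 = 1896
Net migration: 20–29 + 160 → 773; 40+ + 30 → 1926
→ [76, 1040, 773, 621, 1926]
Period 2.
Births: 773 * 0.118 = 91
10–19: 76 * 0.972 = 74
20–29: 1040 * 0.958 = 996
30–39: 773 * 0.97 = 750
40+: 621 * 0.967 + 1926 * 0.556 = 601 + 1071 = 1672
Net migration: 20–29 + 160 → 1156; 40+ + 30 → 1702
→ [91, 74, 1156, 750, 1702]
Period 3.
Births: 1156 * 0.118 = 136
10–19: 91 * 0.972 = 88
20–29: 74 * 0.958 = 71
30–39: 1156 * 0.97 = 1121
40+: 750 * 0.967 + 1702 * 0.556 = 725 + 946 = 1671
Net migration: 20–29 + 160 → 231; 40+ + 30 → 1701
→ [136, 88, 231, 1121, 1701]
Period 4.
Births: 231 * 0.118 = 27
10–19: 136 * 0.972 = 132
20–29: 88 * 0.958 = 84
30–39: 231 * 0.97 = 224
40+: 1121 * 0.967 + 1701 * 0.556 = 1084 + 946 = 2030
Net migration: 20–29 + 160 → 244; 40+ + 30 → 2060
→ [27, 132, 244, 224, 2060]
Dependents (band 0–9 + band 40+) = 27 + 2060 = 2087; working-age = 600; ratio = 2087/600 × 100 = 347.8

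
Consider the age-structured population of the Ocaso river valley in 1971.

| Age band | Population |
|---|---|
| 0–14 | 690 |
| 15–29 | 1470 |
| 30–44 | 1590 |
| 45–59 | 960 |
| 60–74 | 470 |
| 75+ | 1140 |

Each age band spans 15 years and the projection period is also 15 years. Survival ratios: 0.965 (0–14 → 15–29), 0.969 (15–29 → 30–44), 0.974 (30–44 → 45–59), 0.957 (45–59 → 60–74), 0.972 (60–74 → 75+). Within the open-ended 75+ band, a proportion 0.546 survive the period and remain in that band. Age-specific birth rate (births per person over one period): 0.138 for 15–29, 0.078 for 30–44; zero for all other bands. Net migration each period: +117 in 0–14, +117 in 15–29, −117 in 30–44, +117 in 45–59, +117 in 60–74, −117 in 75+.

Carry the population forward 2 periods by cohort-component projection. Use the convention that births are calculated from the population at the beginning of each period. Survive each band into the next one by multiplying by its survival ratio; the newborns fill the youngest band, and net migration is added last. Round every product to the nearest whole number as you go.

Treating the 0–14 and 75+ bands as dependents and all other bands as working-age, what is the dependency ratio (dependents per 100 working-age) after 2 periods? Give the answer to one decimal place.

40.6

— Period 1 —
Births: 1470 × 0.138 = 203  |  1590 × 0.078 = 124 → total 327
15–29: 690 × 0.965 = 666
30–44: 1470 × 0.969 = 1424
45–59: 1590 × 0.974 = 1549
60–74: 960 × 0.957 = 919
75+: 470 × 0.972 + 1140 × 0.546 = 457 + 622 = 1079
Net migration: 0–14 + 117 → 444; 15–29 + 117 → 783; 30–44 − 117 → 1307; 45–59 + 117 → 1666; 60–74 + 117 → 1036; 75+ − 117 → 962
Population now: 0–14=444, 15–29=783, 30–44=1307, 45–59=1666, 60–74=1036, 75+=962
— Period 2 —
Births: 783 × 0.138 = 108  |  1307 × 0.078 = 102 → total 210
15–29: 444 × 0.965 = 428
30–44: 783 × 0.969 = 759
45–59: 1307 × 0.974 = 1273
60–74: 1666 × 0.957 = 1594
75+: 1036 × 0.972 + 962 × 0.546 = 1007 + 525 = 1532
Net migration: 0–14 + 117 → 327; 15–29 + 117 → 545; 30–44 − 117 → 642; 45–59 + 117 → 1390; 60–74 + 117 → 1711; 75+ − 117 → 1415
Population now: 0–14=327, 15–29=545, 30–44=642, 45–59=1390, 60–74=1711, 75+=1415
Dependents (band 0–14 + band 75+) = 327 + 1415 = 1742; working-age = 4288; ratio = 1742/4288 × 100 = 40.6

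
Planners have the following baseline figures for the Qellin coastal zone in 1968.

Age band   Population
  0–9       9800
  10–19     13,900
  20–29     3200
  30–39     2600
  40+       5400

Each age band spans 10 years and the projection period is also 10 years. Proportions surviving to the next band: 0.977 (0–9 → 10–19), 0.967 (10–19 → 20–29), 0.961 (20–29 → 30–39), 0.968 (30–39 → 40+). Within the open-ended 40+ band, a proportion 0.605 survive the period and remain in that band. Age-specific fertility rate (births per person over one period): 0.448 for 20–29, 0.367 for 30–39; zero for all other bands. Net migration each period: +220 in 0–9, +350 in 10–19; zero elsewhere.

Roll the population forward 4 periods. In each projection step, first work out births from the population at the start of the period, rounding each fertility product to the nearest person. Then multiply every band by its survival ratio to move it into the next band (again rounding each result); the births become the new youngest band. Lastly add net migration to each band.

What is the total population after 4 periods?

43115

Let band 1 be 0–9 through band 5 = 40+.
Period 1:
Births: 3200 × 0.448 = 1434, 2600 × 0.367 = 954 → total 2388
Band 2: 9800 × 0.977 = 9575
Band 3: 13900 × 0.967 = 13441
Band 4: 3200 × 0.961 = 3075
Band 5: 2600 × 0.968 + 5400 × 0.605 = 2517 + 3267 = 5784
Net migration: Band 1 + 220 → 2608; Band 2 + 350 → 9925
Population now: 0–9=2608, 10–19=9925, 20–29=13441, 30–39=3075, 40+=5784
Period 2:
Births: 13441 × 0.448 = 6022, 3075 × 0.367 = 1129 → total 7151
Band 2: 2608 × 0.977 = 2548
Band 3: 9925 × 0.967 = 9597
Band 4: 13441 × 0.961 = 12917
Band 5: 3075 × 0.968 + 5784 × 0.605 = 2977 + 3499 = 6476
Net migration: Band 1 + 220 → 7371; Band 2 + 350 → 2898
Population now: 0–9=7371, 10–19=2898, 20–29=9597, 30–39=12917, 40+=6476
Period 3:
Births: 9597 × 0.448 = 4299, 12917 × 0.367 = 4741 → total 9040
Band 2: 7371 × 0.977 = 7201
Band 3: 2898 × 0.967 = 2802
Band 4: 9597 × 0.961 = 9223
Band 5: 12917 × 0.968 + 6476 × 0.605 = 12504 + 3918 = 16422
Net migration: Band 1 + 220 → 9260; Band 2 + 350 → 7551
Population now: 0–9=9260, 10–19=7551, 20–29=2802, 30–39=9223, 40+=16422
Period 4:
Births: 2802 × 0.448 = 1255, 9223 × 0.367 = 3385 → total 4640
Band 2: 9260 × 0.977 = 9047
Band 3: 7551 × 0.967 = 7302
Band 4: 2802 × 0.961 = 2693
Band 5: 9223 × 0.968 + 16422 × 0.605 = 8928 + 9935 = 18863
Net migration: Band 1 + 220 → 4860; Band 2 + 350 → 9397
Population now: 0–9=4860, 10–19=9397, 20–29=7302, 30–39=2693, 40+=18863
Total after period 4: 4860 + 9397 + 7302 + 2693 + 18863 = 43115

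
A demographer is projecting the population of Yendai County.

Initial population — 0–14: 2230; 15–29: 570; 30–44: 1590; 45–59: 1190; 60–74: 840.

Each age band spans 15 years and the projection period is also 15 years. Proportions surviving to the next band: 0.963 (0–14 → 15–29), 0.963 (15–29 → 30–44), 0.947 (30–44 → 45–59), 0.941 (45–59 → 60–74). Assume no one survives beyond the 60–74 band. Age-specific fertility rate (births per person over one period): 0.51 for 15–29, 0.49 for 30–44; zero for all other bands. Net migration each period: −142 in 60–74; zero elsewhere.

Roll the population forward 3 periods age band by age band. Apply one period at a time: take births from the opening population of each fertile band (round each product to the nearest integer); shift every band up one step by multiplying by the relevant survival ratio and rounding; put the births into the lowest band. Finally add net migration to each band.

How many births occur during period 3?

1538

Call the bands 1 to 5, youngest first.
Period 1.
Births: 570 × 0.51 = 291, 1590 × 0.49 = 779 → total 1070
Band 2: 2230 × 0.963 = 2147
Band 3: 570 × 0.963 = 549
Band 4: 1590 × 0.947 = 1506
Band 5: 1190 × 0.941 = 1120
Net migration: Band 5 − 142 → 978
Population now: 0–14=1070, 15–29=2147, 30–44=549, 45–59=1506, 60–74=978
Period 2.
Births: 2147 × 0.51 = 1095, 549 × 0.49 = 269 → total 1364
Band 2: 1070 × 0.963 = 1030
Band 3: 2147 × 0.963 = 2068
Band 4: 549 × 0.947 = 520
Band 5: 1506 × 0.941 = 1417
Net migration: Band 5 − 142 → 1275
Population now: 0–14=1364, 15–29=1030, 30–44=2068, 45–59=520, 60–74=1275
Period 3.
Births: 1030 × 0.51 = 525, 2068 × 0.49 = 1013 → total 1538
Band 2: 1364 × 0.963 = 1314
Band 3: 1030 × 0.963 = 992
Band 4: 2068 × 0.947 = 1958
Band 5: 520 × 0.941 = 489
Net migration: Band 5 − 142 → 347
Population now: 0–14=1538, 15–29=1314, 30–44=992, 45–59=1958, 60–74=347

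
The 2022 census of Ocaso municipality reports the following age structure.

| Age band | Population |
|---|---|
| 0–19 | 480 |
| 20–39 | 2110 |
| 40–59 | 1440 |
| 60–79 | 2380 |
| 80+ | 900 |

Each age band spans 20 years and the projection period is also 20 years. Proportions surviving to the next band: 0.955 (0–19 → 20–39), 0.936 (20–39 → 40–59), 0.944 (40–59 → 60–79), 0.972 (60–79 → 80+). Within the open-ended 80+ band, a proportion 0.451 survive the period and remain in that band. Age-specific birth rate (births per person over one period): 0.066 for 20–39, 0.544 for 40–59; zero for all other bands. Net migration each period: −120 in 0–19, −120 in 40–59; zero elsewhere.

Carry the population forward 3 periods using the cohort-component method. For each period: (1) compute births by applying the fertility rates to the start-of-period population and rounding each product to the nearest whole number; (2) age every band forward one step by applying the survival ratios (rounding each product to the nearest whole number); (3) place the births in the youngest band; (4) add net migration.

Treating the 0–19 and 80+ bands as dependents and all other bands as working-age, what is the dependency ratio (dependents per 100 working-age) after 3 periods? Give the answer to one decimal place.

166.9

Period 1.
Births: 2110 × 0.066 = 139, 1440 × 0.544 = 783 → total 922
20–39: 480 × 0.955 = 458
40–59: 2110 × 0.936 = 1975
60–79: 1440 × 0.944 = 1359
80+: 2380 × 0.972 + 900 × 0.451 = 2313 + 406 = 2719
Net migration: 0–19 − 120 → 802; 40–59 − 120 → 1855
→ [802, 458, 1855, 1359, 2719]
Period 2.
Births: 458 × 0.066 = 30, 1855 × 0.544 = 1009 → total 1039
20–39: 802 × 0.955 = 766
40–59: 458 × 0.936 = 429
60–79: 1855 × 0.944 = 1751
80+: 1359 × 0.972 + 2719 × 0.451 = 1321 + 1226 = 2547
Net migration: 0–19 − 120 → 919; 40–59 − 120 → 309
→ [919, 766, 309, 1751, 2547]
Period 3.
Births: 766 × 0.066 = 51, 309 × 0.544 = 168 → total 219
20–39: 919 × 0.955 = 878
40–59: 766 × 0.936 = 717
60–79: 309 × 0.944 = 292
80+: 1751 × 0.972 + 2547 × 0.451 = 1702 + 1149 = 2851
Net migration: 0–19 − 120 → 99; 40–59 − 120 → 597
→ [99, 878, 597, 292, 2851]
Dependents (band 0–19 + band 80+) = 99 + 2851 = 2950; working-age = 1767; ratio = 2950/1767 × 100 = 166.9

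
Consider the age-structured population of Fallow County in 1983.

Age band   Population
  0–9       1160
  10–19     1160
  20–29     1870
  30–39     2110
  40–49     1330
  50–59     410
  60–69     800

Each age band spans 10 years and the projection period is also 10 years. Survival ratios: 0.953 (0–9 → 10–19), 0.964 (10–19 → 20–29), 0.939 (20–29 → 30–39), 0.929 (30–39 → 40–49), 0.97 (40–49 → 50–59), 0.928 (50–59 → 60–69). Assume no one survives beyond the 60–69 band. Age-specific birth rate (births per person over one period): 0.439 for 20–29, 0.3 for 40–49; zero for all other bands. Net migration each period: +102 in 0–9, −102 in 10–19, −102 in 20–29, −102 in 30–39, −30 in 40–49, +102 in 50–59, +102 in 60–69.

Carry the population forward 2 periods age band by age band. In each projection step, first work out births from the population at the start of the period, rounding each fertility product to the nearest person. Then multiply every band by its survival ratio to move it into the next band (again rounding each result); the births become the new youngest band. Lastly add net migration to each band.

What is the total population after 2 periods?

Numbering the groups 1..7 from youngest to oldest:
After projecting period 1:
Births: 1870 * 0.439 = 821, 1330 * 0.3 = 399 — total 1220
Group 2: 1160 * 0.953 = 1105
Group 3: 1160 * 0.964 = 1118
Group 4: 1870 * 0.939 = 1756
Group 5: 2110 * 0.929 = 1960
Group 6: 1330 * 0.97 = 1290
Group 7: 410 * 0.928 = 380
Net migration: Group 1 + 102 → 1322; Group 2 − 102 → 1003; Group 3 − 102 → 1016; Group 4 − 102 → 1654; Group 5 − 30 → 1930; Group 6 + 102 → 1392; Group 7 + 102 → 482
→ [1322, 1003, 1016, 1654, 1930, 1392, 482]
After projecting period 2:
Births: 1016 * 0.439 = 446, 1930 * 0.3 = 579 — total 1025
Group 2: 1322 * 0.953 = 1260
Group 3: 1003 * 0.964 = 967
Group 4: 1016 * 0.939 = 954
Group 5: 1654 * 0.929 = 1537
Group 6: 1930 * 0.97 = 1872
Group 7: 1392 * 0.928 = 1292
Net migration: Group 1 + 102 → 1127; Group 2 − 102 → 1158; Group 3 − 102 → 865; Group 4 − 102 → 852; Group 5 − 30 → 1507; Group 6 + 102 → 1974; Group 7 + 102 → 1394
→ [1127, 1158, 865, 852, 1507, 1974, 1394]
Total after period 2: 1127 + 1158 + 865 + 852 + 1507 + 1974 + 1394 = 8877

8877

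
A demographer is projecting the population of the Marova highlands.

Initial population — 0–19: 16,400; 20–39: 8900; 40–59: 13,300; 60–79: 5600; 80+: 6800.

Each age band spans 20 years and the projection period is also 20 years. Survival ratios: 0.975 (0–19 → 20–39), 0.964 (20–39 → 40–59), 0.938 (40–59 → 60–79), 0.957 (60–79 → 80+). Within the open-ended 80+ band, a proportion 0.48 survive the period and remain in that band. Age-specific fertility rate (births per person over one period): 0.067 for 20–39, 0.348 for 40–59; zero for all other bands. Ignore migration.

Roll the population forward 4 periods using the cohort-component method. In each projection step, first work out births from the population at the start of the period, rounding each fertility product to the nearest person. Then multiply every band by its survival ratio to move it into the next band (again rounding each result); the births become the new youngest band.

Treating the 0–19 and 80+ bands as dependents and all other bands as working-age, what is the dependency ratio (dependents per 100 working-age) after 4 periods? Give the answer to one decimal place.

166.0

(Groups numbered youngest = 1 to oldest = 5.)
[period 1]
Births: 8900 * 0.067 = 596  |  13300 * 0.348 = 4628 → total 5224
Group 2: 16400 * 0.975 = 15990
Group 3: 8900 * 0.964 = 8580
Group 4: 13300 * 0.938 = 12475
Group 5: 5600 * 0.957 + 6800 * 0.48 = 5359 + 3264 = 8623
Giving 5224 / 15990 / 8580 / 12475 / 8623.
[period 2]
Births: 15990 * 0.067 = 1071  |  8580 * 0.348 = 2986 → total 4057
Group 2: 5224 * 0.975 = 5093
Group 3: 15990 * 0.964 = 15414
Group 4: 8580 * 0.938 = 8048
Group 5: 12475 * 0.957 + 8623 * 0.48 = 11939 + 4139 = 16078
Giving 4057 / 5093 / 15414 / 8048 / 16078.
[period 3]
Births: 5093 * 0.067 = 341  |  15414 * 0.348 = 5364 → total 5705
Group 2: 4057 * 0.975 = 3956
Group 3: 5093 * 0.964 = 4910
Group 4: 15414 * 0.938 = 14458
Group 5: 8048 * 0.957 + 16078 * 0.48 = 7702 + 7717 = 15419
Giving 5705 / 3956 / 4910 / 14458 / 15419.
[period 4]
Births: 3956 * 0.067 = 265  |  4910 * 0.348 = 1709 → total 1974
Group 2: 5705 * 0.975 = 5562
Group 3: 3956 * 0.964 = 3814
Group 4: 4910 * 0.938 = 4606
Group 5: 14458 * 0.957 + 15419 * 0.48 = 13836 + 7401 = 21237
Giving 1974 / 5562 / 3814 / 4606 / 21237.
Dependents (band 0–19 + band 80+) = 1974 + 21237 = 23211; working-age = 13982; ratio = 23211/13982 × 100 = 166.0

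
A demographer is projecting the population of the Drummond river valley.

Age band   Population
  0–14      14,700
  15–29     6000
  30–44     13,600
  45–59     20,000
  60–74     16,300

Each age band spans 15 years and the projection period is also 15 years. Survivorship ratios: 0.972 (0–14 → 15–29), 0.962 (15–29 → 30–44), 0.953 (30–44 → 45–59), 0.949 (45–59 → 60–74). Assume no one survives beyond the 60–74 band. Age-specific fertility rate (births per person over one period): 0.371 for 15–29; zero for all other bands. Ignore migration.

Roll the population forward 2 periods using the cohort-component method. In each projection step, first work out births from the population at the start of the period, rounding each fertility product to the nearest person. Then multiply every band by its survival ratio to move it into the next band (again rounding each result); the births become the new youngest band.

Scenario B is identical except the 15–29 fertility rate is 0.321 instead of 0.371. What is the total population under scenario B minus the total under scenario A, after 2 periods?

Numbering the bands 1..5 from youngest to oldest:
After projecting period 1:
Births: 6000 * 0.371 = 2226
Band 2: 14700 * 0.972 = 14288
Band 3: 6000 * 0.962 = 5772
Band 4: 13600 * 0.953 = 12961
Band 5: 20000 * 0.949 = 18980
Giving 2226 / 14288 / 5772 / 12961 / 18980.
After projecting period 2:
Births: 14288 * 0.371 = 5301
Band 2: 2226 * 0.972 = 2164
Band 3: 14288 * 0.962 = 13745
Band 4: 5772 * 0.953 = 5501
Band 5: 12961 * 0.949 = 12300
Giving 5301 / 2164 / 13745 / 5501 / 12300.
Scenario A total after 2 periods: 39011
Scenario B projection —
After projecting period 1:
Births: 6000 * 0.321 = 1926
Band 2: 14700 * 0.972 = 14288
Band 3: 6000 * 0.962 = 5772
Band 4: 13600 * 0.953 = 12961
Band 5: 20000 * 0.949 = 18980
Giving 1926 / 14288 / 5772 / 12961 / 18980.
After projecting period 2:
Births: 14288 * 0.321 = 4586
Band 2: 1926 * 0.972 = 1872
Band 3: 14288 * 0.962 = 13745
Band 4: 5772 * 0.953 = 5501
Band 5: 12961 * 0.949 = 12300
Giving 4586 / 1872 / 13745 / 5501 / 12300.
Scenario B total after 2 periods: 38004
Difference B − A = 38004 − 39011 = -1007

-1007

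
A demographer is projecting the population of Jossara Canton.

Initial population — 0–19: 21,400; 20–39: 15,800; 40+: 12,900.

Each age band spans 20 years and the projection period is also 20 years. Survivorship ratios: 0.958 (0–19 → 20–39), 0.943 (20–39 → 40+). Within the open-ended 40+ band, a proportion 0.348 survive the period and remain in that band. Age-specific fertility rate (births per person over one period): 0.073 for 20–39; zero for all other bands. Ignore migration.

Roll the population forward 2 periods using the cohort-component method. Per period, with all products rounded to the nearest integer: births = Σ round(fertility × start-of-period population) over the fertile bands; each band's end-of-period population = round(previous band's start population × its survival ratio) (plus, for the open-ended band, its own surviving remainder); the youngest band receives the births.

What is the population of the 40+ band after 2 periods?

Let band 1 be 0–19 through band 3 = 40+.
Period 1:
Births: 15800 × 0.073 = 1153
Band 2: 21400 × 0.958 = 20501
Band 3: 15800 × 0.943 + 12900 × 0.348 = 14899 + 4489 = 19388
Giving 1153 / 20501 / 19388.
Period 2:
Births: 20501 × 0.073 = 1497
Band 2: 1153 × 0.958 = 1105
Band 3: 20501 × 0.943 + 19388 × 0.348 = 19332 + 6747 = 26079
Giving 1497 / 1105 / 26079.

26079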